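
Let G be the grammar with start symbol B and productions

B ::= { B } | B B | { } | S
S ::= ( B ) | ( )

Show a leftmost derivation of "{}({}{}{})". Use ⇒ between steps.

B ⇒ BB ⇒ {}B ⇒ {}S ⇒ {}(B) ⇒ {}(BB) ⇒ {}(BBB) ⇒ {}({}BB) ⇒ {}({}{}B) ⇒ {}({}{}{})

B ⇒ BB   [B ::= B B]
BB ⇒ {}B   [B ::= { }]
{}B ⇒ {}S   [B ::= S]
{}S ⇒ {}(B)   [S ::= ( B )]
{}(B) ⇒ {}(BB)   [B ::= B B]
{}(BB) ⇒ {}(BBB)   [B ::= B B]
{}(BBB) ⇒ {}({}BB)   [B ::= { }]
{}({}BB) ⇒ {}({}{}B)   [B ::= { }]
{}({}{}B) ⇒ {}({}{}{})   [B ::= { }]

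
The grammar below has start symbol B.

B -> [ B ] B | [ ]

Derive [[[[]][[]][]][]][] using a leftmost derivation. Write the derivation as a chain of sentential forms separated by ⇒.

B ⇒ [B]B   [B -> [ B ] B]
[B]B ⇒ [[B]B]B   [B -> [ B ] B]
[[B]B]B ⇒ [[[B]B]B]B   [B -> [ B ] B]
[[[B]B]B]B ⇒ [[[[]]B]B]B   [B -> [ ]]
[[[[]]B]B]B ⇒ [[[[]][B]B]B]B   [B -> [ B ] B]
[[[[]][B]B]B]B ⇒ [[[[]][[]]B]B]B   [B -> [ ]]
[[[[]][[]]B]B]B ⇒ [[[[]][[]][]]B]B   [B -> [ ]]
[[[[]][[]][]]B]B ⇒ [[[[]][[]][]][]]B   [B -> [ ]]
[[[[]][[]][]][]]B ⇒ [[[[]][[]][]][]][]   [B -> [ ]]

B ⇒ [B]B ⇒ [[B]B]B ⇒ [[[B]B]B]B ⇒ [[[[]]B]B]B ⇒ [[[[]][B]B]B]B ⇒ [[[[]][[]]B]B]B ⇒ [[[[]][[]][]]B]B ⇒ [[[[]][[]][]][]]B ⇒ [[[[]][[]][]][]][]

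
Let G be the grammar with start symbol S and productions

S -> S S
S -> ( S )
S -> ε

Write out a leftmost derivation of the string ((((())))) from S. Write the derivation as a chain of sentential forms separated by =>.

S => SS => (S)S => (SS)S => (SSS)S => ((S)SS)S => (((S))SS)S => ((((S)))SS)S => ((((SS)))SS)S => (((((S)S)))SS)S => ((((()S)))SS)S => ((((())))SS)S => ((((())))S)S => ((((()))))S => ((((()))))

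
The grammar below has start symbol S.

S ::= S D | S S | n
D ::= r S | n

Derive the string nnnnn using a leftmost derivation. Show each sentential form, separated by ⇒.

S ⇒ SD   [S ::= S D]
SD ⇒ SSD   [S ::= S S]
SSD ⇒ nSD   [S ::= n]
nSD ⇒ nSDD   [S ::= S D]
nSDD ⇒ nSDDD   [S ::= S D]
nSDDD ⇒ nnDDD   [S ::= n]
nnDDD ⇒ nnnDD   [D ::= n]
nnnDD ⇒ nnnnD   [D ::= n]
nnnnD ⇒ nnnnn   [D ::= n]

S ⇒ SD ⇒ SSD ⇒ nSD ⇒ nSDD ⇒ nSDDD ⇒ nnDDD ⇒ nnnDD ⇒ nnnnD ⇒ nnnnn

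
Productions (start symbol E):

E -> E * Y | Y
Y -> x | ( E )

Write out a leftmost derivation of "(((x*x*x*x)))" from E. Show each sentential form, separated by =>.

E=>Y=>(E)=>(Y)=>((E))=>((Y))=>(((E)))=>(((E*Y)))=>(((E*Y*Y)))=>(((E*Y*Y*Y)))=>(((Y*Y*Y*Y)))=>(((x*Y*Y*Y)))=>(((x*x*Y*Y)))=>(((x*x*x*Y)))=>(((x*x*x*x)))

E => Y   [E -> Y]
Y => (E)   [Y -> ( E )]
(E) => (Y)   [E -> Y]
(Y) => ((E))   [Y -> ( E )]
((E)) => ((Y))   [E -> Y]
((Y)) => (((E)))   [Y -> ( E )]
(((E))) => (((E*Y)))   [E -> E * Y]
(((E*Y))) => (((E*Y*Y)))   [E -> E * Y]
(((E*Y*Y))) => (((E*Y*Y*Y)))   [E -> E * Y]
(((E*Y*Y*Y))) => (((Y*Y*Y*Y)))   [E -> Y]
(((Y*Y*Y*Y))) => (((x*Y*Y*Y)))   [Y -> x]
(((x*Y*Y*Y))) => (((x*x*Y*Y)))   [Y -> x]
(((x*x*Y*Y))) => (((x*x*x*Y)))   [Y -> x]
(((x*x*x*Y))) => (((x*x*x*x)))   [Y -> x]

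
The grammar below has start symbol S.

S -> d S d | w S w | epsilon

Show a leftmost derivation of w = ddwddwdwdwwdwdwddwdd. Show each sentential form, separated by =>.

S => dSd => ddSdd => ddwSwdd => ddwdSdwdd => ddwddSddwdd => ddwddwSwddwdd => ddwddwdSdwddwdd => ddwddwdwSwdwddwdd => ddwddwdwdSdwdwddwdd => ddwddwdwdwSwdwdwddwdd => ddwddwdwdwwdwdwddwdd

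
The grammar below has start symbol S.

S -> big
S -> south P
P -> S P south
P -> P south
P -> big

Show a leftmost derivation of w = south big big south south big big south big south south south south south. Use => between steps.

S => south P   [S -> south P]
south P => south P south   [P -> P south]
south P south => south S P south south   [P -> S P south]
south S P south south => south big P south south   [S -> big]
south big P south south => south big P south south south   [P -> P south]
south big P south south south => south big S P south south south south   [P -> S P south]
south big S P south south south south => south big big P south south south south   [S -> big]
south big big P south south south south => south big big S P south south south south south   [P -> S P south]
south big big S P south south south south south => south big big south P P south south south south south   [S -> south P]
south big big south P P south south south south south => south big big south S P south P south south south south south   [P -> S P south]
south big big south S P south P south south south south south => south big big south south P P south P south south south south south   [S -> south P]
south big big south south P P south P south south south south south => south big big south south big P south P south south south south south   [P -> big]
south big big south south big P south P south south south south south => south big big south south big big south P south south south south south   [P -> big]
south big big south south big big south P south south south south south => south big big south south big big south big south south south south south   [P -> big]

S => south P => south P south => south S P south south => south big P south south => south big P south south south => south big S P south south south south => south big big P south south south south => south big big S P south south south south south => south big big south P P south south south south south => south big big south S P south P south south south south south => south big big south south P P south P south south south south south => south big big south south big P south P south south south south south => south big big south south big big south P south south south south south => south big big south south big big south big south south south south south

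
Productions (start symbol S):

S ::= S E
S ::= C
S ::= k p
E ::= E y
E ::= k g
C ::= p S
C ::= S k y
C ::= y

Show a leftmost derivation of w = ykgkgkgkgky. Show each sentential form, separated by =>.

S => C => Sky => SEky => SEEky => SEEEky => SEEEEky => CEEEEky => yEEEEky => ykgEEEky => ykgkgEEky => ykgkgkgEky => ykgkgkgkgky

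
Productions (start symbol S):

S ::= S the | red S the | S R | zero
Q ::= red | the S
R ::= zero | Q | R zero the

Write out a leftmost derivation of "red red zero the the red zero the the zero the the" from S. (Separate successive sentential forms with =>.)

S => red S the   [S ::= red S the]
red S the => red S the the   [S ::= S the]
red S the the => red S R the the   [S ::= S R]
red S R the the => red red S the R the the   [S ::= red S the]
red red S the R the the => red red S R the R the the   [S ::= S R]
red red S R the R the the => red red S the R the R the the   [S ::= S the]
red red S the R the R the the => red red S the the R the R the the   [S ::= S the]
red red S the the R the R the the => red red zero the the R the R the the   [S ::= zero]
red red zero the the R the R the the => red red zero the the R zero the the R the the   [R ::= R zero the]
red red zero the the R zero the the R the the => red red zero the the Q zero the the R the the   [R ::= Q]
red red zero the the Q zero the the R the the => red red zero the the red zero the the R the the   [Q ::= red]
red red zero the the red zero the the R the the => red red zero the the red zero the the zero the the   [R ::= zero]

S => red S the => red S the the => red S R the the => red red S the R the the => red red S R the R the the => red red S the R the R the the => red red S the the R the R the the => red red zero the the R the R the the => red red zero the the R zero the the R the the => red red zero the the Q zero the the R the the => red red zero the the red zero the the R the the => red red zero the the red zero the the zero the the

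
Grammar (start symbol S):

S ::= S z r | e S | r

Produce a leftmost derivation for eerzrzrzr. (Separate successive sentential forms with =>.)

S=>eS=>eSzr=>eSzrzr=>eSzrzrzr=>eeSzrzrzr=>eerzrzrzr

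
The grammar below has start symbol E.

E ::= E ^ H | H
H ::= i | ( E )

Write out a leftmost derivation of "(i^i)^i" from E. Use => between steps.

E => E^H => H^H => (E)^H => (E^H)^H => (H^H)^H => (i^H)^H => (i^i)^H => (i^i)^i

E => E^H   [E ::= E ^ H]
E^H => H^H   [E ::= H]
H^H => (E)^H   [H ::= ( E )]
(E)^H => (E^H)^H   [E ::= E ^ H]
(E^H)^H => (H^H)^H   [E ::= H]
(H^H)^H => (i^H)^H   [H ::= i]
(i^H)^H => (i^i)^H   [H ::= i]
(i^i)^H => (i^i)^i   [H ::= i]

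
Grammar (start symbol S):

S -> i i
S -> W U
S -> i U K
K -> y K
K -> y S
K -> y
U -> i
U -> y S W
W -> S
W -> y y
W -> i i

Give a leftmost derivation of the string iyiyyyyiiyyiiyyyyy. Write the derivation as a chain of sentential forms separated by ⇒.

S ⇒ iUK   [S -> i U K]
iUK ⇒ iySWK   [U -> y S W]
iySWK ⇒ iyiUKWK   [S -> i U K]
iyiUKWK ⇒ iyiySWKWK   [U -> y S W]
iyiySWKWK ⇒ iyiyWUWKWK   [S -> W U]
iyiyWUWKWK ⇒ iyiyyyUWKWK   [W -> y y]
iyiyyyUWKWK ⇒ iyiyyyySWWKWK   [U -> y S W]
iyiyyyySWWKWK ⇒ iyiyyyyiiWWKWK   [S -> i i]
iyiyyyyiiWWKWK ⇒ iyiyyyyiiyyWKWK   [W -> y y]
iyiyyyyiiyyWKWK ⇒ iyiyyyyiiyyiiKWK   [W -> i i]
iyiyyyyiiyyiiKWK ⇒ iyiyyyyiiyyiiyWK   [K -> y]
iyiyyyyiiyyiiyWK ⇒ iyiyyyyiiyyiiyyyK   [W -> y y]
iyiyyyyiiyyiiyyyK ⇒ iyiyyyyiiyyiiyyyyK   [K -> y K]
iyiyyyyiiyyiiyyyyK ⇒ iyiyyyyiiyyiiyyyyy   [K -> y]

S ⇒ iUK ⇒ iySWK ⇒ iyiUKWK ⇒ iyiySWKWK ⇒ iyiyWUWKWK ⇒ iyiyyyUWKWK ⇒ iyiyyyySWWKWK ⇒ iyiyyyyiiWWKWK ⇒ iyiyyyyiiyyWKWK ⇒ iyiyyyyiiyyiiKWK ⇒ iyiyyyyiiyyiiyWK ⇒ iyiyyyyiiyyiiyyyK ⇒ iyiyyyyiiyyiiyyyyK ⇒ iyiyyyyiiyyiiyyyyy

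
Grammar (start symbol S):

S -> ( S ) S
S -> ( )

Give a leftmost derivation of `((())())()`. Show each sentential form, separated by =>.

S => (S)S => ((S)S)S => ((())S)S => ((())())S => ((())())()

S => (S)S   [S -> ( S ) S]
(S)S => ((S)S)S   [S -> ( S ) S]
((S)S)S => ((())S)S   [S -> ( )]
((())S)S => ((())())S   [S -> ( )]
((())())S => ((())())()   [S -> ( )]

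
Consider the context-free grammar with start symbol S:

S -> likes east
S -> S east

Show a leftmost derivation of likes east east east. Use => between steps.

S => S east => S east east => likes east east east

S => S east   [S -> S east]
S east => S east east   [S -> S east]
S east east => likes east east east   [S -> likes east]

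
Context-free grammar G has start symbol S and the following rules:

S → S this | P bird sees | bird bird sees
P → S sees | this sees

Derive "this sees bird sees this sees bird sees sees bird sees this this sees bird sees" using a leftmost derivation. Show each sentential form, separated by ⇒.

S ⇒ P bird sees   [S → P bird sees]
P bird sees ⇒ S sees bird sees   [P → S sees]
S sees bird sees ⇒ S this sees bird sees   [S → S this]
S this sees bird sees ⇒ S this this sees bird sees   [S → S this]
S this this sees bird sees ⇒ P bird sees this this sees bird sees   [S → P bird sees]
P bird sees this this sees bird sees ⇒ S sees bird sees this this sees bird sees   [P → S sees]
S sees bird sees this this sees bird sees ⇒ P bird sees sees bird sees this this sees bird sees   [S → P bird sees]
P bird sees sees bird sees this this sees bird sees ⇒ S sees bird sees sees bird sees this this sees bird sees   [P → S sees]
S sees bird sees sees bird sees this this sees bird sees ⇒ S this sees bird sees sees bird sees this this sees bird sees   [S → S this]
S this sees bird sees sees bird sees this this sees bird sees ⇒ P bird sees this sees bird sees sees bird sees this this sees bird sees   [S → P bird sees]
P bird sees this sees bird sees sees bird sees this this sees bird sees ⇒ this sees bird sees this sees bird sees sees bird sees this this sees bird sees   [P → this sees]

S ⇒ P bird sees ⇒ S sees bird sees ⇒ S this sees bird sees ⇒ S this this sees bird sees ⇒ P bird sees this this sees bird sees ⇒ S sees bird sees this this sees bird sees ⇒ P bird sees sees bird sees this this sees bird sees ⇒ S sees bird sees sees bird sees this this sees bird sees ⇒ S this sees bird sees sees bird sees this this sees bird sees ⇒ P bird sees this sees bird sees sees bird sees this this sees bird sees ⇒ this sees bird sees this sees bird sees sees bird sees this this sees bird sees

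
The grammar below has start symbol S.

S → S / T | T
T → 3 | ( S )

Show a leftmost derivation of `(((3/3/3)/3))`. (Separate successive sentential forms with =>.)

S=>T=>(S)=>(T)=>((S))=>((S/T))=>((T/T))=>(((S)/T))=>(((S/T)/T))=>(((S/T/T)/T))=>(((T/T/T)/T))=>(((3/T/T)/T))=>(((3/3/T)/T))=>(((3/3/3)/T))=>(((3/3/3)/3))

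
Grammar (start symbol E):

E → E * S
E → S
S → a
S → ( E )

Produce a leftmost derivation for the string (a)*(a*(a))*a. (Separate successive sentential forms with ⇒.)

E ⇒ E*S   [E → E * S]
E*S ⇒ E*S*S   [E → E * S]
E*S*S ⇒ S*S*S   [E → S]
S*S*S ⇒ (E)*S*S   [S → ( E )]
(E)*S*S ⇒ (S)*S*S   [E → S]
(S)*S*S ⇒ (a)*S*S   [S → a]
(a)*S*S ⇒ (a)*(E)*S   [S → ( E )]
(a)*(E)*S ⇒ (a)*(E*S)*S   [E → E * S]
(a)*(E*S)*S ⇒ (a)*(S*S)*S   [E → S]
(a)*(S*S)*S ⇒ (a)*(a*S)*S   [S → a]
(a)*(a*S)*S ⇒ (a)*(a*(E))*S   [S → ( E )]
(a)*(a*(E))*S ⇒ (a)*(a*(S))*S   [E → S]
(a)*(a*(S))*S ⇒ (a)*(a*(a))*S   [S → a]
(a)*(a*(a))*S ⇒ (a)*(a*(a))*a   [S → a]

E⇒E*S⇒E*S*S⇒S*S*S⇒(E)*S*S⇒(S)*S*S⇒(a)*S*S⇒(a)*(E)*S⇒(a)*(E*S)*S⇒(a)*(S*S)*S⇒(a)*(a*S)*S⇒(a)*(a*(E))*S⇒(a)*(a*(S))*S⇒(a)*(a*(a))*S⇒(a)*(a*(a))*a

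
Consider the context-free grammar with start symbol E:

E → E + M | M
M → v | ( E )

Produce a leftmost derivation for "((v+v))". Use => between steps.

E => M => (E) => (M) => ((E)) => ((E+M)) => ((M+M)) => ((v+M)) => ((v+v))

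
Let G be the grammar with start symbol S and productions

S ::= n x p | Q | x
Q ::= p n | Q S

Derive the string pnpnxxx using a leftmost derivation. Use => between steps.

S => Q => QS => QSS => pnSS => pnQS => pnQSS => pnQSSS => pnpnSSS => pnpnxSS => pnpnxxS => pnpnxxx

S => Q   [S ::= Q]
Q => QS   [Q ::= Q S]
QS => QSS   [Q ::= Q S]
QSS => pnSS   [Q ::= p n]
pnSS => pnQS   [S ::= Q]
pnQS => pnQSS   [Q ::= Q S]
pnQSS => pnQSSS   [Q ::= Q S]
pnQSSS => pnpnSSS   [Q ::= p n]
pnpnSSS => pnpnxSS   [S ::= x]
pnpnxSS => pnpnxxS   [S ::= x]
pnpnxxS => pnpnxxx   [S ::= x]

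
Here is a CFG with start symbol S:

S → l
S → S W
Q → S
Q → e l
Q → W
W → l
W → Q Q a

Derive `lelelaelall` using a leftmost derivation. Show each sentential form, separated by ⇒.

S ⇒ SW   [S → S W]
SW ⇒ SWW   [S → S W]
SWW ⇒ SWWW   [S → S W]
SWWW ⇒ lWWW   [S → l]
lWWW ⇒ lQQaWW   [W → Q Q a]
lQQaWW ⇒ lWQaWW   [Q → W]
lWQaWW ⇒ lQQaQaWW   [W → Q Q a]
lQQaQaWW ⇒ lelQaQaWW   [Q → e l]
lelQaQaWW ⇒ lelelaQaWW   [Q → e l]
lelelaQaWW ⇒ lelelaelaWW   [Q → e l]
lelelaelaWW ⇒ lelelaelalW   [W → l]
lelelaelalW ⇒ lelelaelall   [W → l]

S ⇒ SW ⇒ SWW ⇒ SWWW ⇒ lWWW ⇒ lQQaWW ⇒ lWQaWW ⇒ lQQaQaWW ⇒ lelQaQaWW ⇒ lelelaQaWW ⇒ lelelaelaWW ⇒ lelelaelalW ⇒ lelelaelall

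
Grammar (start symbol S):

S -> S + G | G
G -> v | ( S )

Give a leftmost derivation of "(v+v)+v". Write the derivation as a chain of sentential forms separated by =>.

S => S+G => G+G => (S)+G => (S+G)+G => (G+G)+G => (v+G)+G => (v+v)+G => (v+v)+v

S => S+G   [S -> S + G]
S+G => G+G   [S -> G]
G+G => (S)+G   [G -> ( S )]
(S)+G => (S+G)+G   [S -> S + G]
(S+G)+G => (G+G)+G   [S -> G]
(G+G)+G => (v+G)+G   [G -> v]
(v+G)+G => (v+v)+G   [G -> v]
(v+v)+G => (v+v)+v   [G -> v]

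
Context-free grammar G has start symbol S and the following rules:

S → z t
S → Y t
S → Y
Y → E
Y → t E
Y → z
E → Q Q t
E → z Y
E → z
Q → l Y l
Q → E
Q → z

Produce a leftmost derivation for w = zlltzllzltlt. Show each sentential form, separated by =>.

S => Y   [S → Y]
Y => E   [Y → E]
E => QQt   [E → Q Q t]
QQt => zQt   [Q → z]
zQt => zlYlt   [Q → l Y l]
zlYlt => zlElt   [Y → E]
zlElt => zlQQtlt   [E → Q Q t]
zlQQtlt => zllYlQtlt   [Q → l Y l]
zllYlQtlt => zlltElQtlt   [Y → t E]
zlltElQtlt => zlltzlQtlt   [E → z]
zlltzlQtlt => zlltzllYltlt   [Q → l Y l]
zlltzllYltlt => zlltzllzltlt   [Y → z]

S => Y => E => QQt => zQt => zlYlt => zlElt => zlQQtlt => zllYlQtlt => zlltElQtlt => zlltzlQtlt => zlltzllYltlt => zlltzllzltlt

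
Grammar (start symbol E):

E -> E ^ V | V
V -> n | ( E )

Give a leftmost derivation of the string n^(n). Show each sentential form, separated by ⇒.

E⇒E^V⇒V^V⇒n^V⇒n^(E)⇒n^(V)⇒n^(n)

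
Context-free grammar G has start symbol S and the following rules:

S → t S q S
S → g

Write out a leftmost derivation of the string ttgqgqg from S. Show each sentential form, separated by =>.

S => tSqS   [S → t S q S]
tSqS => ttSqSqS   [S → t S q S]
ttSqSqS => ttgqSqS   [S → g]
ttgqSqS => ttgqgqS   [S → g]
ttgqgqS => ttgqgqg   [S → g]

S => tSqS => ttSqSqS => ttgqSqS => ttgqgqS => ttgqgqg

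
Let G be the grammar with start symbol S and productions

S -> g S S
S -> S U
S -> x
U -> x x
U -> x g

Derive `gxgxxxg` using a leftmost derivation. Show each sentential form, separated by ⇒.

S ⇒ gSS ⇒ gxS ⇒ gxSU ⇒ gxgSSU ⇒ gxgxSU ⇒ gxgxxU ⇒ gxgxxxg

S ⇒ gSS   [S -> g S S]
gSS ⇒ gxS   [S -> x]
gxS ⇒ gxSU   [S -> S U]
gxSU ⇒ gxgSSU   [S -> g S S]
gxgSSU ⇒ gxgxSU   [S -> x]
gxgxSU ⇒ gxgxxU   [S -> x]
gxgxxU ⇒ gxgxxxg   [U -> x g]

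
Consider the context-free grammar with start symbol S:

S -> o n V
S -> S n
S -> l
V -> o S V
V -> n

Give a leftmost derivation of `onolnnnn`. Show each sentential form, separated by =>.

S => onV => onoSV => onoSnV => onoSnnV => onoSnnnV => onolnnnV => onolnnnn

S => onV   [S -> o n V]
onV => onoSV   [V -> o S V]
onoSV => onoSnV   [S -> S n]
onoSnV => onoSnnV   [S -> S n]
onoSnnV => onoSnnnV   [S -> S n]
onoSnnnV => onolnnnV   [S -> l]
onolnnnV => onolnnnn   [V -> n]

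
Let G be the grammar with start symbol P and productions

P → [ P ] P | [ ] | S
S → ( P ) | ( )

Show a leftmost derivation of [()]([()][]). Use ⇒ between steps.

P⇒[P]P⇒[S]P⇒[()]P⇒[()]S⇒[()](P)⇒[()]([P]P)⇒[()]([S]P)⇒[()]([()]P)⇒[()]([()][])

P ⇒ [P]P   [P → [ P ] P]
[P]P ⇒ [S]P   [P → S]
[S]P ⇒ [()]P   [S → ( )]
[()]P ⇒ [()]S   [P → S]
[()]S ⇒ [()](P)   [S → ( P )]
[()](P) ⇒ [()]([P]P)   [P → [ P ] P]
[()]([P]P) ⇒ [()]([S]P)   [P → S]
[()]([S]P) ⇒ [()]([()]P)   [S → ( )]
[()]([()]P) ⇒ [()]([()][])   [P → [ ]]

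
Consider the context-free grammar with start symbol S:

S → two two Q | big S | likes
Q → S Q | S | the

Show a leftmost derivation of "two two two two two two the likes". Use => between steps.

S => two two Q => two two S Q => two two two two Q Q => two two two two S Q => two two two two two two Q Q => two two two two two two the Q => two two two two two two the S => two two two two two two the likes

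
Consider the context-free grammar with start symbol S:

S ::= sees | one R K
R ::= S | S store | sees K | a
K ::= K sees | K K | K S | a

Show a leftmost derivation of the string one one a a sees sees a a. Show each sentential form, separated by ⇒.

S ⇒ one R K   [S ::= one R K]
one R K ⇒ one S K   [R ::= S]
one S K ⇒ one one R K K   [S ::= one R K]
one one R K K ⇒ one one a K K   [R ::= a]
one one a K K ⇒ one one a K sees K   [K ::= K sees]
one one a K sees K ⇒ one one a K sees sees K   [K ::= K sees]
one one a K sees sees K ⇒ one one a a sees sees K   [K ::= a]
one one a a sees sees K ⇒ one one a a sees sees K K   [K ::= K K]
one one a a sees sees K K ⇒ one one a a sees sees a K   [K ::= a]
one one a a sees sees a K ⇒ one one a a sees sees a a   [K ::= a]

S ⇒ one R K ⇒ one S K ⇒ one one R K K ⇒ one one a K K ⇒ one one a K sees K ⇒ one one a K sees sees K ⇒ one one a a sees sees K ⇒ one one a a sees sees K K ⇒ one one a a sees sees a K ⇒ one one a a sees sees a a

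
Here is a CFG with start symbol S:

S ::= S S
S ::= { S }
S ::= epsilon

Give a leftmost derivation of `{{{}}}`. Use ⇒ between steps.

S ⇒ {S}   [S ::= { S }]
{S} ⇒ {{S}}   [S ::= { S }]
{{S}} ⇒ {{SS}}   [S ::= S S]
{{SS}} ⇒ {{SSS}}   [S ::= S S]
{{SSS}} ⇒ {{SSSS}}   [S ::= S S]
{{SSSS}} ⇒ {{SSSSS}}   [S ::= S S]
{{SSSSS}} ⇒ {{{S}SSSS}}   [S ::= { S }]
{{{S}SSSS}} ⇒ {{{}SSSS}}   [S ::= epsilon]
{{{}SSSS}} ⇒ {{{}SSS}}   [S ::= epsilon]
{{{}SSS}} ⇒ {{{}SS}}   [S ::= epsilon]
{{{}SS}} ⇒ {{{}S}}   [S ::= epsilon]
{{{}S}} ⇒ {{{}}}   [S ::= epsilon]

S⇒{S}⇒{{S}}⇒{{SS}}⇒{{SSS}}⇒{{SSSS}}⇒{{SSSSS}}⇒{{{S}SSSS}}⇒{{{}SSSS}}⇒{{{}SSS}}⇒{{{}SS}}⇒{{{}S}}⇒{{{}}}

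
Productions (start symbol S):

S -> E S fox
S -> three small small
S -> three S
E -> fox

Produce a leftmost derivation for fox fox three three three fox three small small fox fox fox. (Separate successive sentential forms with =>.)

S => E S fox   [S -> E S fox]
E S fox => fox S fox   [E -> fox]
fox S fox => fox E S fox fox   [S -> E S fox]
fox E S fox fox => fox fox S fox fox   [E -> fox]
fox fox S fox fox => fox fox three S fox fox   [S -> three S]
fox fox three S fox fox => fox fox three three S fox fox   [S -> three S]
fox fox three three S fox fox => fox fox three three three S fox fox   [S -> three S]
fox fox three three three S fox fox => fox fox three three three E S fox fox fox   [S -> E S fox]
fox fox three three three E S fox fox fox => fox fox three three three fox S fox fox fox   [E -> fox]
fox fox three three three fox S fox fox fox => fox fox three three three fox three small small fox fox fox   [S -> three small small]

S => E S fox => fox S fox => fox E S fox fox => fox fox S fox fox => fox fox three S fox fox => fox fox three three S fox fox => fox fox three three three S fox fox => fox fox three three three E S fox fox fox => fox fox three three three fox S fox fox fox => fox fox three three three fox three small small fox fox fox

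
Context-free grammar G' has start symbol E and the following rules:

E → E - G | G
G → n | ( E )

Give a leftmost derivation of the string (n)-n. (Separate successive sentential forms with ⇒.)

E ⇒ E-G   [E → E - G]
E-G ⇒ G-G   [E → G]
G-G ⇒ (E)-G   [G → ( E )]
(E)-G ⇒ (G)-G   [E → G]
(G)-G ⇒ (n)-G   [G → n]
(n)-G ⇒ (n)-n   [G → n]

E ⇒ E-G ⇒ G-G ⇒ (E)-G ⇒ (G)-G ⇒ (n)-G ⇒ (n)-n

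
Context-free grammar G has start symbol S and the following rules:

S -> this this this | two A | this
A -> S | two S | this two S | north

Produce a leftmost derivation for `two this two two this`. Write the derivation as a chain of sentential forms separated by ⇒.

S ⇒ two A ⇒ two this two S ⇒ two this two two A ⇒ two this two two S ⇒ two this two two this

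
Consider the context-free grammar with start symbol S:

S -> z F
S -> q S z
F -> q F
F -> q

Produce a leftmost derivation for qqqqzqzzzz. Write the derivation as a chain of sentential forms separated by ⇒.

S⇒qSz⇒qqSzz⇒qqqSzzz⇒qqqqSzzzz⇒qqqqzFzzzz⇒qqqqzqzzzz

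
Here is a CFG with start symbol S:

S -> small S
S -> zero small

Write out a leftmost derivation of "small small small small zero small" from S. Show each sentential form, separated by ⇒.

S ⇒ small S   [S -> small S]
small S ⇒ small small S   [S -> small S]
small small S ⇒ small small small S   [S -> small S]
small small small S ⇒ small small small small S   [S -> small S]
small small small small S ⇒ small small small small zero small   [S -> zero small]

S ⇒ small S ⇒ small small S ⇒ small small small S ⇒ small small small small S ⇒ small small small small zero small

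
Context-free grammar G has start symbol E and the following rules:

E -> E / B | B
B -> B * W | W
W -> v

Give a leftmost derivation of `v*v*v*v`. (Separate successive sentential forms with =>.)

E => B => B*W => B*W*W => B*W*W*W => W*W*W*W => v*W*W*W => v*v*W*W => v*v*v*W => v*v*v*v

E => B   [E -> B]
B => B*W   [B -> B * W]
B*W => B*W*W   [B -> B * W]
B*W*W => B*W*W*W   [B -> B * W]
B*W*W*W => W*W*W*W   [B -> W]
W*W*W*W => v*W*W*W   [W -> v]
v*W*W*W => v*v*W*W   [W -> v]
v*v*W*W => v*v*v*W   [W -> v]
v*v*v*W => v*v*v*v   [W -> v]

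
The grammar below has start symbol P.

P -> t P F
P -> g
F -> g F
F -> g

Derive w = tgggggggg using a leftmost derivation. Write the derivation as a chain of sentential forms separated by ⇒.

P⇒tPF⇒tgF⇒tggF⇒tgggF⇒tggggF⇒tgggggF⇒tggggggF⇒tgggggggF⇒tgggggggg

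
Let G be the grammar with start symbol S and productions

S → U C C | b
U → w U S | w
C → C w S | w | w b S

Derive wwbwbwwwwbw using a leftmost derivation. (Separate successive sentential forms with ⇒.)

S⇒UCC⇒wUSCC⇒wwSCC⇒wwbCC⇒wwbCwSC⇒wwbwbSwSC⇒wwbwbUCCwSC⇒wwbwbwCCwSC⇒wwbwbwwCwSC⇒wwbwbwwwwSC⇒wwbwbwwwwbC⇒wwbwbwwwwbw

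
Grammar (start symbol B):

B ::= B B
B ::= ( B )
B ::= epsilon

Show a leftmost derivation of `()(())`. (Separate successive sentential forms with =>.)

B => BB   [B ::= B B]
BB => (B)B   [B ::= ( B )]
(B)B => ()B   [B ::= epsilon]
()B => ()BB   [B ::= B B]
()BB => ()BBB   [B ::= B B]
()BBB => ()BBBB   [B ::= B B]
()BBBB => ()(B)BBB   [B ::= ( B )]
()(B)BBB => ()((B))BBB   [B ::= ( B )]
()((B))BBB => ()(())BBB   [B ::= epsilon]
()(())BBB => ()(())BB   [B ::= epsilon]
()(())BB => ()(())B   [B ::= epsilon]
()(())B => ()(())   [B ::= epsilon]

B=>BB=>(B)B=>()B=>()BB=>()BBB=>()BBBB=>()(B)BBB=>()((B))BBB=>()(())BBB=>()(())BB=>()(())B=>()(())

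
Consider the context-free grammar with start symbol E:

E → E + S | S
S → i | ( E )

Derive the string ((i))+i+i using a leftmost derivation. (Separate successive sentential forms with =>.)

E => E+S   [E → E + S]
E+S => E+S+S   [E → E + S]
E+S+S => S+S+S   [E → S]
S+S+S => (E)+S+S   [S → ( E )]
(E)+S+S => (S)+S+S   [E → S]
(S)+S+S => ((E))+S+S   [S → ( E )]
((E))+S+S => ((S))+S+S   [E → S]
((S))+S+S => ((i))+S+S   [S → i]
((i))+S+S => ((i))+i+S   [S → i]
((i))+i+S => ((i))+i+i   [S → i]

E => E+S => E+S+S => S+S+S => (E)+S+S => (S)+S+S => ((E))+S+S => ((S))+S+S => ((i))+S+S => ((i))+i+S => ((i))+i+i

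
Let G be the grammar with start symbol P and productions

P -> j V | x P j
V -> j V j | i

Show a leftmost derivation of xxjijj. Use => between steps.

P => xPj   [P -> x P j]
xPj => xxPjj   [P -> x P j]
xxPjj => xxjVjj   [P -> j V]
xxjVjj => xxjijj   [V -> i]

P => xPj => xxPjj => xxjVjj => xxjijj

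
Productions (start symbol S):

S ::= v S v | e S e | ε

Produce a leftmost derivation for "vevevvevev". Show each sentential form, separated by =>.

S => vSv => veSev => vevSvev => veveSevev => vevevSvevev => vevevvevev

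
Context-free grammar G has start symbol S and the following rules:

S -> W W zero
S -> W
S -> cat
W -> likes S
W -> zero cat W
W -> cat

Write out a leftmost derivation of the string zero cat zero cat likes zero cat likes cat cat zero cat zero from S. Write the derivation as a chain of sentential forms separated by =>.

S => W W zero   [S -> W W zero]
W W zero => zero cat W W zero   [W -> zero cat W]
zero cat W W zero => zero cat zero cat W W zero   [W -> zero cat W]
zero cat zero cat W W zero => zero cat zero cat likes S W zero   [W -> likes S]
zero cat zero cat likes S W zero => zero cat zero cat likes W W zero   [S -> W]
zero cat zero cat likes W W zero => zero cat zero cat likes zero cat W W zero   [W -> zero cat W]
zero cat zero cat likes zero cat W W zero => zero cat zero cat likes zero cat likes S W zero   [W -> likes S]
zero cat zero cat likes zero cat likes S W zero => zero cat zero cat likes zero cat likes W W zero W zero   [S -> W W zero]
zero cat zero cat likes zero cat likes W W zero W zero => zero cat zero cat likes zero cat likes cat W zero W zero   [W -> cat]
zero cat zero cat likes zero cat likes cat W zero W zero => zero cat zero cat likes zero cat likes cat cat zero W zero   [W -> cat]
zero cat zero cat likes zero cat likes cat cat zero W zero => zero cat zero cat likes zero cat likes cat cat zero cat zero   [W -> cat]

S => W W zero => zero cat W W zero => zero cat zero cat W W zero => zero cat zero cat likes S W zero => zero cat zero cat likes W W zero => zero cat zero cat likes zero cat W W zero => zero cat zero cat likes zero cat likes S W zero => zero cat zero cat likes zero cat likes W W zero W zero => zero cat zero cat likes zero cat likes cat W zero W zero => zero cat zero cat likes zero cat likes cat cat zero W zero => zero cat zero cat likes zero cat likes cat cat zero cat zero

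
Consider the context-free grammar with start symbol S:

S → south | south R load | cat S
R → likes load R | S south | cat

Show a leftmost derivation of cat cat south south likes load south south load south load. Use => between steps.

S => cat S   [S → cat S]
cat S => cat cat S   [S → cat S]
cat cat S => cat cat south R load   [S → south R load]
cat cat south R load => cat cat south S south load   [R → S south]
cat cat south S south load => cat cat south south R load south load   [S → south R load]
cat cat south south R load south load => cat cat south south likes load R load south load   [R → likes load R]
cat cat south south likes load R load south load => cat cat south south likes load S south load south load   [R → S south]
cat cat south south likes load S south load south load => cat cat south south likes load south south load south load   [S → south]

S => cat S => cat cat S => cat cat south R load => cat cat south S south load => cat cat south south R load south load => cat cat south south likes load R load south load => cat cat south south likes load S south load south load => cat cat south south likes load south south load south load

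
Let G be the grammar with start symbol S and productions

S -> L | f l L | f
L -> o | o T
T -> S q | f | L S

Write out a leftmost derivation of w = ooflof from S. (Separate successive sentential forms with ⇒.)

S ⇒ L ⇒ oT ⇒ oLS ⇒ ooS ⇒ ooflL ⇒ oofloT ⇒ ooflof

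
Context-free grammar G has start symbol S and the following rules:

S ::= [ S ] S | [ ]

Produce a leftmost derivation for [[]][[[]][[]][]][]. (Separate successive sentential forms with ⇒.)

S ⇒ [S]S   [S ::= [ S ] S]
[S]S ⇒ [[]]S   [S ::= [ ]]
[[]]S ⇒ [[]][S]S   [S ::= [ S ] S]
[[]][S]S ⇒ [[]][[S]S]S   [S ::= [ S ] S]
[[]][[S]S]S ⇒ [[]][[[]]S]S   [S ::= [ ]]
[[]][[[]]S]S ⇒ [[]][[[]][S]S]S   [S ::= [ S ] S]
[[]][[[]][S]S]S ⇒ [[]][[[]][[]]S]S   [S ::= [ ]]
[[]][[[]][[]]S]S ⇒ [[]][[[]][[]][]]S   [S ::= [ ]]
[[]][[[]][[]][]]S ⇒ [[]][[[]][[]][]][]   [S ::= [ ]]

S ⇒ [S]S ⇒ [[]]S ⇒ [[]][S]S ⇒ [[]][[S]S]S ⇒ [[]][[[]]S]S ⇒ [[]][[[]][S]S]S ⇒ [[]][[[]][[]]S]S ⇒ [[]][[[]][[]][]]S ⇒ [[]][[[]][[]][]][]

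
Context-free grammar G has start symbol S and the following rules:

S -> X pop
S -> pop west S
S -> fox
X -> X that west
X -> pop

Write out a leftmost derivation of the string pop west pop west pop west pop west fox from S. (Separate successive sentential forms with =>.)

S => pop west S => pop west pop west S => pop west pop west pop west S => pop west pop west pop west pop west S => pop west pop west pop west pop west fox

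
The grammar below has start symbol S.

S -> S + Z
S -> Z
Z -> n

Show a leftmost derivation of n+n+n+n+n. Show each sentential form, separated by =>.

S=>S+Z=>S+Z+Z=>S+Z+Z+Z=>S+Z+Z+Z+Z=>Z+Z+Z+Z+Z=>n+Z+Z+Z+Z=>n+n+Z+Z+Z=>n+n+n+Z+Z=>n+n+n+n+Z=>n+n+n+n+n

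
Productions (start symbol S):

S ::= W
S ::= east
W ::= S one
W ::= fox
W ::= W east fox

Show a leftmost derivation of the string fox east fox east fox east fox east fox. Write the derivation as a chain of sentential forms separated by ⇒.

S ⇒ W   [S ::= W]
W ⇒ W east fox   [W ::= W east fox]
W east fox ⇒ W east fox east fox   [W ::= W east fox]
W east fox east fox ⇒ W east fox east fox east fox   [W ::= W east fox]
W east fox east fox east fox ⇒ W east fox east fox east fox east fox   [W ::= W east fox]
W east fox east fox east fox east fox ⇒ fox east fox east fox east fox east fox   [W ::= fox]

S ⇒ W ⇒ W east fox ⇒ W east fox east fox ⇒ W east fox east fox east fox ⇒ W east fox east fox east fox east fox ⇒ fox east fox east fox east fox east fox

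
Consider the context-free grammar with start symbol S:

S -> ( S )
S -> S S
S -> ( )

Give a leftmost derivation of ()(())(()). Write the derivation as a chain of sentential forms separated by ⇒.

S ⇒ SS ⇒ ()S ⇒ ()SS ⇒ ()(S)S ⇒ ()(())S ⇒ ()(())(S) ⇒ ()(())(())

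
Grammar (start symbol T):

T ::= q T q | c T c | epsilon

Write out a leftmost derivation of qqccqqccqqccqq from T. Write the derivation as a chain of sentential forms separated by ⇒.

T ⇒ qTq ⇒ qqTqq ⇒ qqcTcqq ⇒ qqccTccqq ⇒ qqccqTqccqq ⇒ qqccqqTqqccqq ⇒ qqccqqcTcqqccqq ⇒ qqccqqccqqccqq

T ⇒ qTq   [T ::= q T q]
qTq ⇒ qqTqq   [T ::= q T q]
qqTqq ⇒ qqcTcqq   [T ::= c T c]
qqcTcqq ⇒ qqccTccqq   [T ::= c T c]
qqccTccqq ⇒ qqccqTqccqq   [T ::= q T q]
qqccqTqccqq ⇒ qqccqqTqqccqq   [T ::= q T q]
qqccqqTqqccqq ⇒ qqccqqcTcqqccqq   [T ::= c T c]
qqccqqcTcqqccqq ⇒ qqccqqccqqccqq   [T ::= epsilon]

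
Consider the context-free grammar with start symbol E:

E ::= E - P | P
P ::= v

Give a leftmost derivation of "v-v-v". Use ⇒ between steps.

E⇒E-P⇒E-P-P⇒P-P-P⇒v-P-P⇒v-v-P⇒v-v-v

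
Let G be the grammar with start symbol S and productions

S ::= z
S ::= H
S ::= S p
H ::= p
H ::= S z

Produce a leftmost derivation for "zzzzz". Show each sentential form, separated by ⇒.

S ⇒ H ⇒ Sz ⇒ Hz ⇒ Szz ⇒ Hzz ⇒ Szzz ⇒ Hzzz ⇒ Szzzz ⇒ zzzzz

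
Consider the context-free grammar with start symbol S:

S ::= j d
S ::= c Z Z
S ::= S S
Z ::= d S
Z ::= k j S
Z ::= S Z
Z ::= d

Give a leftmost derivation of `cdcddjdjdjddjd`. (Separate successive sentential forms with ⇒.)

S⇒SS⇒cZZS⇒cdSZS⇒cdSSZS⇒cdSSSZS⇒cdSSSSZS⇒cdcZZSSSZS⇒cdcdZSSSZS⇒cdcddSSSZS⇒cdcddjdSSZS⇒cdcddjdjdSZS⇒cdcddjdjdjdZS⇒cdcddjdjdjddS⇒cdcddjdjdjddjd

S ⇒ SS   [S ::= S S]
SS ⇒ cZZS   [S ::= c Z Z]
cZZS ⇒ cdSZS   [Z ::= d S]
cdSZS ⇒ cdSSZS   [S ::= S S]
cdSSZS ⇒ cdSSSZS   [S ::= S S]
cdSSSZS ⇒ cdSSSSZS   [S ::= S S]
cdSSSSZS ⇒ cdcZZSSSZS   [S ::= c Z Z]
cdcZZSSSZS ⇒ cdcdZSSSZS   [Z ::= d]
cdcdZSSSZS ⇒ cdcddSSSZS   [Z ::= d]
cdcddSSSZS ⇒ cdcddjdSSZS   [S ::= j d]
cdcddjdSSZS ⇒ cdcddjdjdSZS   [S ::= j d]
cdcddjdjdSZS ⇒ cdcddjdjdjdZS   [S ::= j d]
cdcddjdjdjdZS ⇒ cdcddjdjdjddS   [Z ::= d]
cdcddjdjdjddS ⇒ cdcddjdjdjddjd   [S ::= j d]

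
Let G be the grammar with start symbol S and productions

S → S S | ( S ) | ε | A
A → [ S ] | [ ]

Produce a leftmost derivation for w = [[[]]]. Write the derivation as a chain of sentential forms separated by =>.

S => A   [S → A]
A => [S]   [A → [ S ]]
[S] => [A]   [S → A]
[A] => [[S]]   [A → [ S ]]
[[S]] => [[A]]   [S → A]
[[A]] => [[[]]]   [A → [ ]]

S => A => [S] => [A] => [[S]] => [[A]] => [[[]]]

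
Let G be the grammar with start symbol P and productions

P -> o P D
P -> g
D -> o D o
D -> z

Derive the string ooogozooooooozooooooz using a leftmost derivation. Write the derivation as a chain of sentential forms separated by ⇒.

P ⇒ oPD   [P -> o P D]
oPD ⇒ ooPDD   [P -> o P D]
ooPDD ⇒ oooPDDD   [P -> o P D]
oooPDDD ⇒ ooogDDD   [P -> g]
ooogDDD ⇒ ooogoDoDD   [D -> o D o]
ooogoDoDD ⇒ ooogozoDD   [D -> z]
ooogozoDD ⇒ ooogozooDoD   [D -> o D o]
ooogozooDoD ⇒ ooogozoooDooD   [D -> o D o]
ooogozoooDooD ⇒ ooogozooooDoooD   [D -> o D o]
ooogozooooDoooD ⇒ ooogozoooooDooooD   [D -> o D o]
ooogozoooooDooooD ⇒ ooogozooooooDoooooD   [D -> o D o]
ooogozooooooDoooooD ⇒ ooogozoooooooDooooooD   [D -> o D o]
ooogozoooooooDooooooD ⇒ ooogozooooooozooooooD   [D -> z]
ooogozooooooozooooooD ⇒ ooogozooooooozooooooz   [D -> z]

P ⇒ oPD ⇒ ooPDD ⇒ oooPDDD ⇒ ooogDDD ⇒ ooogoDoDD ⇒ ooogozoDD ⇒ ooogozooDoD ⇒ ooogozoooDooD ⇒ ooogozooooDoooD ⇒ ooogozoooooDooooD ⇒ ooogozooooooDoooooD ⇒ ooogozoooooooDooooooD ⇒ ooogozooooooozooooooD ⇒ ooogozooooooozooooooz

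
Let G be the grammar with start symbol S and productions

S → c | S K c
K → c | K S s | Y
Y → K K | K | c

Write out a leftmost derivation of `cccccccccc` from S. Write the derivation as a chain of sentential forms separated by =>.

S => SKc   [S → S K c]
SKc => SKcKc   [S → S K c]
SKcKc => SKcKcKc   [S → S K c]
SKcKcKc => SKcKcKcKc   [S → S K c]
SKcKcKcKc => cKcKcKcKc   [S → c]
cKcKcKcKc => cYcKcKcKc   [K → Y]
cYcKcKcKc => cKKcKcKcKc   [Y → K K]
cKKcKcKcKc => ccKcKcKcKc   [K → c]
ccKcKcKcKc => ccccKcKcKc   [K → c]
ccccKcKcKc => ccccccKcKc   [K → c]
ccccccKcKc => ccccccccKc   [K → c]
ccccccccKc => cccccccccc   [K → c]

S => SKc => SKcKc => SKcKcKc => SKcKcKcKc => cKcKcKcKc => cYcKcKcKc => cKKcKcKcKc => ccKcKcKcKc => ccccKcKcKc => ccccccKcKc => ccccccccKc => cccccccccc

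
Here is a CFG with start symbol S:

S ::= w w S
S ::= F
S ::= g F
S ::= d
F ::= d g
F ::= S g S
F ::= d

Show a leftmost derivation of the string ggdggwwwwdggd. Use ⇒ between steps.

S⇒gF⇒gSgS⇒ggFgS⇒ggdggS⇒ggdggF⇒ggdggSgS⇒ggdggwwSgS⇒ggdggwwwwSgS⇒ggdggwwwwFgS⇒ggdggwwwwdggS⇒ggdggwwwwdggd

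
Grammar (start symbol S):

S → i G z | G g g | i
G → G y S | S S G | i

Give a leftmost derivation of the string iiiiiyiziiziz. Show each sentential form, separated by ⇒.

S⇒iGz⇒iSSGz⇒iiSGz⇒iiiGzGz⇒iiiSSGzGz⇒iiiiGzSGzGz⇒iiiiGySzSGzGz⇒iiiiiySzSGzGz⇒iiiiiyizSGzGz⇒iiiiiyiziGzGz⇒iiiiiyiziizGz⇒iiiiiyiziiziz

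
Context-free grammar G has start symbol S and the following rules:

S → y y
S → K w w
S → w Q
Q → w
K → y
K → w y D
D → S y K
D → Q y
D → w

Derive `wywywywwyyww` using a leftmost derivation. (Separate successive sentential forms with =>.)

S => Kww   [S → K w w]
Kww => wyDww   [K → w y D]
wyDww => wySyKww   [D → S y K]
wySyKww => wyKwwyKww   [S → K w w]
wyKwwyKww => wywyDwwyKww   [K → w y D]
wywyDwwyKww => wywyQywwyKww   [D → Q y]
wywyQywwyKww => wywywywwyKww   [Q → w]
wywywywwyKww => wywywywwyyww   [K → y]

S=>Kww=>wyDww=>wySyKww=>wyKwwyKww=>wywyDwwyKww=>wywyQywwyKww=>wywywywwyKww=>wywywywwyyww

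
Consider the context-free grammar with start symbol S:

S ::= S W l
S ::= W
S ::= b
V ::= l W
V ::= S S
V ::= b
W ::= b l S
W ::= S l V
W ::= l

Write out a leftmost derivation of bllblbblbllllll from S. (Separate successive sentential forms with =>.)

S => SWl   [S ::= S W l]
SWl => SWlWl   [S ::= S W l]
SWlWl => WWlWl   [S ::= W]
WWlWl => blSWlWl   [W ::= b l S]
blSWlWl => blSWlWlWl   [S ::= S W l]
blSWlWlWl => blWWlWlWl   [S ::= W]
blWWlWlWl => bllWlWlWl   [W ::= l]
bllWlWlWl => bllblSlWlWl   [W ::= b l S]
bllblSlWlWl => bllblSWllWlWl   [S ::= S W l]
bllblSWllWlWl => bllblbWllWlWl   [S ::= b]
bllblbWllWlWl => bllblbblSllWlWl   [W ::= b l S]
bllblbblSllWlWl => bllblbblbllWlWl   [S ::= b]
bllblbblbllWlWl => bllblbblbllllWl   [W ::= l]
bllblbblbllllWl => bllblbblbllllll   [W ::= l]

S => SWl => SWlWl => WWlWl => blSWlWl => blSWlWlWl => blWWlWlWl => bllWlWlWl => bllblSlWlWl => bllblSWllWlWl => bllblbWllWlWl => bllblbblSllWlWl => bllblbblbllWlWl => bllblbblbllllWl => bllblbblbllllll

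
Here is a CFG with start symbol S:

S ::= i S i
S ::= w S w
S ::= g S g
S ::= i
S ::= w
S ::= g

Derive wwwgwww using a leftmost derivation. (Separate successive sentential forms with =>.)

S => wSw => wwSww => wwwSwww => wwwgwww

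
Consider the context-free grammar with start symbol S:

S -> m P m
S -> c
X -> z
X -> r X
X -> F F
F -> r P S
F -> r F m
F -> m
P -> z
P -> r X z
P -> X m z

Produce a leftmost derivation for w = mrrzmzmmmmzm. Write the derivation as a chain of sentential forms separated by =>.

S => mPm => mXmzm => mFFmzm => mrFmFmzm => mrrPSmFmzm => mrrzSmFmzm => mrrzmPmmFmzm => mrrzmzmmFmzm => mrrzmzmmmmzm

S => mPm   [S -> m P m]
mPm => mXmzm   [P -> X m z]
mXmzm => mFFmzm   [X -> F F]
mFFmzm => mrFmFmzm   [F -> r F m]
mrFmFmzm => mrrPSmFmzm   [F -> r P S]
mrrPSmFmzm => mrrzSmFmzm   [P -> z]
mrrzSmFmzm => mrrzmPmmFmzm   [S -> m P m]
mrrzmPmmFmzm => mrrzmzmmFmzm   [P -> z]
mrrzmzmmFmzm => mrrzmzmmmmzm   [F -> m]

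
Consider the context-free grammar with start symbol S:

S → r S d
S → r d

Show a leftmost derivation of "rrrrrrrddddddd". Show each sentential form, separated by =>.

S => rSd => rrSdd => rrrSddd => rrrrSdddd => rrrrrSddddd => rrrrrrSdddddd => rrrrrrrddddddd

S => rSd   [S → r S d]
rSd => rrSdd   [S → r S d]
rrSdd => rrrSddd   [S → r S d]
rrrSddd => rrrrSdddd   [S → r S d]
rrrrSdddd => rrrrrSddddd   [S → r S d]
rrrrrSddddd => rrrrrrSdddddd   [S → r S d]
rrrrrrSdddddd => rrrrrrrddddddd   [S → r d]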